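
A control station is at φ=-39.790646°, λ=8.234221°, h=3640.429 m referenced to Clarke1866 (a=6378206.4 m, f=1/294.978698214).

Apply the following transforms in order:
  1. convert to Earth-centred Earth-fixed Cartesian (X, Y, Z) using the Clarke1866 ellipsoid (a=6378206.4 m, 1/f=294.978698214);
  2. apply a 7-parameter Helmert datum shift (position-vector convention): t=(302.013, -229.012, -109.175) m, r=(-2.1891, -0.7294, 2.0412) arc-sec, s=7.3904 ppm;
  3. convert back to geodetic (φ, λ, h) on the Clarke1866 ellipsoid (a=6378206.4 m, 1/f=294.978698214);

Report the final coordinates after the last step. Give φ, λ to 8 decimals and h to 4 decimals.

φ=-39.78975318°, λ=8.23111710°, h=3961.8309 m

start: φ=-39.790646°, λ=8.234221°, h=3640.429 m
→ ECEF (a=6378206.400, f=1/294.978698214): X=4859918.7976, Y=703288.2073, Z=-4062283.8240
→ Helmert 7p (PV): X=4860264.1329, Y=703069.3735, Z=-4062413.2991
→ geod (Bowring, a=6378206.400): φ=-39.78975318°, λ=8.23111710°, h=3961.8309 m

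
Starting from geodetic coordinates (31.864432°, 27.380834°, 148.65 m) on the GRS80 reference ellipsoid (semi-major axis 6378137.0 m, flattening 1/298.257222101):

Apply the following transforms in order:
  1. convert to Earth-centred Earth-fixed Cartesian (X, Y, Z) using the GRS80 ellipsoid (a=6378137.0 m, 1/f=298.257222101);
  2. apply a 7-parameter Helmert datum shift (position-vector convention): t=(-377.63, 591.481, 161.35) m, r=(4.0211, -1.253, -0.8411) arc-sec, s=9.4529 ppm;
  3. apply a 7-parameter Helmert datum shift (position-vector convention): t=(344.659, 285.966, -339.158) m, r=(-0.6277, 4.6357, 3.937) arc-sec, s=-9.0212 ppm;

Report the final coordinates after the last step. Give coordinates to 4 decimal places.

start: φ=31.864432°, λ=27.380834°, h=148.650 m
→ ECEF (a=6378137.000, f=1/298.257222101): X=4814689.6608, Y=2493655.1285, Z=3347752.1768
→ Helmert 7p (PV): X=4814347.3754, Y=2494185.2839, Z=3348023.0348
→ Helmert 7p (PV): X=4814676.2413, Y=2494550.8290, Z=3347537.8844

X=4814676.2413 m, Y=2494550.8290 m, Z=3347537.8844 m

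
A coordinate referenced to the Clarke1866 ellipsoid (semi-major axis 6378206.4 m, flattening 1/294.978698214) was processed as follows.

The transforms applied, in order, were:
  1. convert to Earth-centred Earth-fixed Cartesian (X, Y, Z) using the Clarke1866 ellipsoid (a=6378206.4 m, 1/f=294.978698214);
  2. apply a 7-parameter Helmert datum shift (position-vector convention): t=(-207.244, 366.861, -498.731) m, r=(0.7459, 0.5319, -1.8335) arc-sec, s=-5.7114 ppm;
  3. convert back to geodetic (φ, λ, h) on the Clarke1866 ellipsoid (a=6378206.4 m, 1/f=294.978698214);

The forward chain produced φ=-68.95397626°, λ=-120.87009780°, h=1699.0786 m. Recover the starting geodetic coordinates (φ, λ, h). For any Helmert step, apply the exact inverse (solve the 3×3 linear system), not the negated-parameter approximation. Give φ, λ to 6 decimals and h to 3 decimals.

start: φ=-68.953976°, λ=-120.870098°, h=1699.079 m
→ ECEF (a=6378206.400, f=1/294.978698214): X=-1179047.2264, Y=-1972379.6453, Z=-5931530.9406
→ Helmert⁻¹: X=-1178813.8845, Y=-1972789.7001, Z=-5931061.9901
→ geod (Bowring, a=6378206.400): φ=-68.95052400°, λ=-120.85985900°, h=1344.8360 m

φ=-68.950524°, λ=-120.859859°, h=1344.836 m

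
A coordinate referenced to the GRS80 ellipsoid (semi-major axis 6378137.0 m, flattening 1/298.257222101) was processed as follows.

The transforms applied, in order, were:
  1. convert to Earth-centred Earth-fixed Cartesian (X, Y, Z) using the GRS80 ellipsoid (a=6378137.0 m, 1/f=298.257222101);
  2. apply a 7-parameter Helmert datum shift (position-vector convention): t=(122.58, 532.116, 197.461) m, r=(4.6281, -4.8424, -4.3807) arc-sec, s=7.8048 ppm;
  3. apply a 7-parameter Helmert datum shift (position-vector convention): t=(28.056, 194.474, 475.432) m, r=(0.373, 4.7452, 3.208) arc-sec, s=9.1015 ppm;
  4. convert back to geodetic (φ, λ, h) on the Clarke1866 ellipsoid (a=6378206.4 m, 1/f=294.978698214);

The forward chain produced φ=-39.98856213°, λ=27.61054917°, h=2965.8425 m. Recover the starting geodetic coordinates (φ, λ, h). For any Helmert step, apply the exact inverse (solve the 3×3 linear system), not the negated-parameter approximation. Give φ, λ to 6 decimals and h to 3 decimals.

start: φ=-39.988562°, λ=27.610549°, h=2965.843 m
→ ECEF (a=6378206.400, f=1/294.978698214): X=4338368.2934, Y=2269061.3114, Z=-4078720.7565
→ Helmert⁻¹: X=4338429.8785, Y=2268771.3362, Z=-4079063.3576
→ Helmert⁻¹: X=4338129.4960, Y=2268222.1196, Z=-4079381.7192
→ geod (Bowring, a=6378137.000): φ=-39.99448700°, λ=27.60314100°, h=2901.8940 m

φ=-39.994487°, λ=27.603141°, h=2901.894 m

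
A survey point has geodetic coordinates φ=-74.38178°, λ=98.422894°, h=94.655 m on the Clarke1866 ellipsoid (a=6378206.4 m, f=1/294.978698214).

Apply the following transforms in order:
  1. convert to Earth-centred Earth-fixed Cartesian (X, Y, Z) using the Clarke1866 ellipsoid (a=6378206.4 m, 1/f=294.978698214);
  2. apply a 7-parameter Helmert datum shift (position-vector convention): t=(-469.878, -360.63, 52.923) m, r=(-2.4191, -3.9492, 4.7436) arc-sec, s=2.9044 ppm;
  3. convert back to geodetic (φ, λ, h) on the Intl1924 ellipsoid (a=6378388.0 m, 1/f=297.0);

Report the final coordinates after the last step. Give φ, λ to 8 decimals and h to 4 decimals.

start: φ=-74.381780°, λ=98.422894°, h=94.655 m
→ ECEF (a=6378206.400, f=1/294.978698214): X=-252326.5835, Y=1704040.4558, Z=-6120459.4249
→ Helmert 7p (PV): X=-252719.1991, Y=1703607.1903, Z=-6120449.0946
→ geod (Bowring, a=6378388.000): φ=-74.38427370°, λ=98.43792597°, h=-332.6676 m

φ=-74.38427370°, λ=98.43792597°, h=-332.6676 m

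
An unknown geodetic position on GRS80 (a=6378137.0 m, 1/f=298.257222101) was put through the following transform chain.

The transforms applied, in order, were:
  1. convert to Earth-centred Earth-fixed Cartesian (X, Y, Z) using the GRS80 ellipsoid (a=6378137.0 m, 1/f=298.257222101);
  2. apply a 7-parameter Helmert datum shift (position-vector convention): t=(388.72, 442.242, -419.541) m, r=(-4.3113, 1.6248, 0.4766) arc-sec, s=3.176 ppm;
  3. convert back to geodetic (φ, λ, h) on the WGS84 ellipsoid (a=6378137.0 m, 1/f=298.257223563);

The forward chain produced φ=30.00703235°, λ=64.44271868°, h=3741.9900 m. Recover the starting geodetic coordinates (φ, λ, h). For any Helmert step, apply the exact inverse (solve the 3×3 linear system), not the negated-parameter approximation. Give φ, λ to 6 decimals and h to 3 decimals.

start: φ=30.007032°, λ=64.442719°, h=3741.990 m
→ ECEF (a=6378137.000, f=1/298.257223563): X=2386192.8940, Y=4989912.9133, Z=3172920.2173
→ Helmert⁻¹: X=2385783.1272, Y=4989382.9814, Z=3173452.7602
→ geod (Bowring, a=6378137.000): φ=30.01414300°, λ=64.44418000°, h=3441.2840 m

φ=30.014143°, λ=64.444180°, h=3441.284 m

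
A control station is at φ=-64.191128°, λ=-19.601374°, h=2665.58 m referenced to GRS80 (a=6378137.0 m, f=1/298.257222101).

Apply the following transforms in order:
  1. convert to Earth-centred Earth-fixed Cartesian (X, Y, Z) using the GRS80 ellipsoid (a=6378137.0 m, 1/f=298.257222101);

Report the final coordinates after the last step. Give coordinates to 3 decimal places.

X=2624151.075 m, Y=-934489.075 m, Z=-5721422.922 m

start: φ=-64.191128°, λ=-19.601374°, h=2665.580 m
→ ECEF (a=6378137.000, f=1/298.257222101): X=2624151.0752, Y=-934489.0752, Z=-5721422.9220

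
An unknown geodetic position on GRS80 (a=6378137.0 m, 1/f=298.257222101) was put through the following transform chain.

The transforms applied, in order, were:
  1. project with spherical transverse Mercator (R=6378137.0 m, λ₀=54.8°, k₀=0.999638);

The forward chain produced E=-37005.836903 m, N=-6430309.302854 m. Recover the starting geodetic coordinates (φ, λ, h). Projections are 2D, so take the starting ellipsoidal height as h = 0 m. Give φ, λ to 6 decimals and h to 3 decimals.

start: E=-37005.8369, N=-6430309.3029 m
→ tm⁻¹: φ=-57.78383800°, λ=54.17620900°

φ=-57.783838°, λ=54.176209°, h=0.000 m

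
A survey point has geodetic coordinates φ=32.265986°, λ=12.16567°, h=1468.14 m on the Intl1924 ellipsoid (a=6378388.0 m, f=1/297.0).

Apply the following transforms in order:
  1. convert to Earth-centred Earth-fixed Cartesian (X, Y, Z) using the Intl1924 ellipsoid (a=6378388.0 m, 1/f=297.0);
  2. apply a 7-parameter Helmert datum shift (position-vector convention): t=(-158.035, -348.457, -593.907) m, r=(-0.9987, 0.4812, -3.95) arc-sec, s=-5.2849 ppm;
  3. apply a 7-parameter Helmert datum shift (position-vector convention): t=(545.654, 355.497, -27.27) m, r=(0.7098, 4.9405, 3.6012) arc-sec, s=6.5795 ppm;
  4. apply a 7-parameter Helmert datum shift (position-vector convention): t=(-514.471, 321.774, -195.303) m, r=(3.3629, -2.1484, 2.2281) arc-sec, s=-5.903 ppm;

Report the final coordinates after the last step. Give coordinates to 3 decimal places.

X=5278470.222 m, Y=1138279.989 m, Z=3385343.566 m

start: φ=32.265986°, λ=12.165670°, h=1468.140 m
→ ECEF (a=6378388.000, f=1/297.0): X=5278578.0333, Y=1137958.7760, Z=3386242.4532
→ Helmert 7p (PV): X=5278421.7933, Y=1137519.6155, Z=3385612.8260
→ Helmert 7p (PV): X=5279063.4099, Y=1137963.1033, Z=3385485.3154
→ Helmert 7p (PV): X=5278470.2222, Y=1138279.9888, Z=3385343.5659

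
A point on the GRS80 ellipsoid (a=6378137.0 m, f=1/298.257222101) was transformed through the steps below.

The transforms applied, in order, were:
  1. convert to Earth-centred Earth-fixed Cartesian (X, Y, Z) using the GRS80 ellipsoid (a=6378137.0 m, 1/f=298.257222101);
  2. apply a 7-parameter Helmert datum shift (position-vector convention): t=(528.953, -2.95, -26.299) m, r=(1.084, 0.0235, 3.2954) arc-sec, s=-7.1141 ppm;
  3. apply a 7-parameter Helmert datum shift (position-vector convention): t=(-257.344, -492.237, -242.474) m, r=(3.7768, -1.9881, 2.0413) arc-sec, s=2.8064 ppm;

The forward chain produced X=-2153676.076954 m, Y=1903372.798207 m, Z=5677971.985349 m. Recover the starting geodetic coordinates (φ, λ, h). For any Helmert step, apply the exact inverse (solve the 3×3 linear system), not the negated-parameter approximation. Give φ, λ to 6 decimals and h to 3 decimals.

φ=63.302248°, λ=138.522435°, h=3410.763 m

start: X=-2153676.0770, Y=1903372.7982, Z=5677971.9853 m
→ Helmert⁻¹: X=-2153339.1172, Y=1903984.9728, Z=5678184.4164
→ Helmert⁻¹: X=-2153853.6197, Y=1904065.7205, Z=5678240.8590
→ geod (Bowring, a=6378137.000): φ=63.30224800°, λ=138.52243500°, h=3410.7630 m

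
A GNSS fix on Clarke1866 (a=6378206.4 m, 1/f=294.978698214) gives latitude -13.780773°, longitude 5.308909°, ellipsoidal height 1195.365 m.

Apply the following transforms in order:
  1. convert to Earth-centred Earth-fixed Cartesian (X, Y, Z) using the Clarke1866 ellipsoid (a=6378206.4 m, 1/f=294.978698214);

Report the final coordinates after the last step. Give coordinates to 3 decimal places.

start: φ=-13.780773°, λ=5.308909°, h=1195.365 m
→ ECEF (a=6378206.400, f=1/294.978698214): X=6170373.0295, Y=573375.9098, Z=-1509627.7095

X=6170373.030 m, Y=573375.910 m, Z=-1509627.709 m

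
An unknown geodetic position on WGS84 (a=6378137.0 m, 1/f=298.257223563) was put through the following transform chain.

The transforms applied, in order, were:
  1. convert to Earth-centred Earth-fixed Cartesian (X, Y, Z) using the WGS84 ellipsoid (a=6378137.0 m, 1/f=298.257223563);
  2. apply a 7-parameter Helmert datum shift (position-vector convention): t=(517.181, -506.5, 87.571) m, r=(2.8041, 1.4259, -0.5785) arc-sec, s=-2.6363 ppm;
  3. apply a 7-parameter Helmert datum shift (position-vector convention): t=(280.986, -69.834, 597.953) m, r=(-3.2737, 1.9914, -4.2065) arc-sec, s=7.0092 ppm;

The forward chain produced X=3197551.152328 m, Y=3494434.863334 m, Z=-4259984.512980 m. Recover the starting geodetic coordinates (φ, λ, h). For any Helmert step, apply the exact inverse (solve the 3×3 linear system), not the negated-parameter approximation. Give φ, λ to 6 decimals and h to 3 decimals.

start: X=3197551.1523, Y=3494434.8633, Z=-4259984.5130 m
→ Helmert⁻¹: X=3197217.6211, Y=3494613.0262, Z=-4260466.2709
→ Helmert⁻¹: X=3196728.5184, Y=3495079.7848, Z=-4260590.4896
→ geod (Bowring, a=6378137.000): φ=-42.16331500°, λ=47.55281600°, h=2269.1840 m

φ=-42.163315°, λ=47.552816°, h=2269.184 m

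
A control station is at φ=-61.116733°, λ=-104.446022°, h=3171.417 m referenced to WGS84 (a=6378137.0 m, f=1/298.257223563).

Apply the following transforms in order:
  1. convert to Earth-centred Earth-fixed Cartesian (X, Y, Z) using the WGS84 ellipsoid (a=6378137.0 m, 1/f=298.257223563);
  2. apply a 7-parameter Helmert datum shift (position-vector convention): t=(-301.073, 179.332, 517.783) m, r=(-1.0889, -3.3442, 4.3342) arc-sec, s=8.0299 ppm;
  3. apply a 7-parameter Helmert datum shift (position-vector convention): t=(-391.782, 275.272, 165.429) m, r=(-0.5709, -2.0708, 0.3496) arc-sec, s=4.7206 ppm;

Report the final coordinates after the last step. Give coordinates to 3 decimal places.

start: φ=-61.116733°, λ=-104.446022°, h=3171.417 m
→ ECEF (a=6378137.000, f=1/298.257223563): X=-770925.1078, Y=-2992573.8644, Z=-5564414.1186
→ Helmert 7p (PV): X=-771079.2711, Y=-2992464.1374, Z=-5563937.7182
→ Helmert 7p (PV): X=-771413.7615, Y=-2992219.6985, Z=-5563798.0130

X=-771413.762 m, Y=-2992219.698 m, Z=-5563798.013 m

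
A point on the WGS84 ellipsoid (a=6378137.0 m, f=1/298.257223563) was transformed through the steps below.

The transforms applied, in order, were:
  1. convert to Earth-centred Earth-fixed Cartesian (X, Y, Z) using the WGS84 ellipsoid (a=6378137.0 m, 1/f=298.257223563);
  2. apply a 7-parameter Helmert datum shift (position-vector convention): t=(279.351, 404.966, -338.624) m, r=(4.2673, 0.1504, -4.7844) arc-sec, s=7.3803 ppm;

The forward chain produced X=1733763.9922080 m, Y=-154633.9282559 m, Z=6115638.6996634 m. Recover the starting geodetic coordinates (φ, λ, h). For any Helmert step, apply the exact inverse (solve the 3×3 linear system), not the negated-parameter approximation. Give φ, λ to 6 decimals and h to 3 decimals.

φ=74.216570°, λ=-5.105340°, h=394.249 m

start: X=1733763.9922, Y=-154633.9283, Z=6115638.6997 m
→ Helmert⁻¹: X=1733470.9805, Y=-154871.0122, Z=6115936.6543
→ geod (Bowring, a=6378137.000): φ=74.21657000°, λ=-5.10534000°, h=394.2490 m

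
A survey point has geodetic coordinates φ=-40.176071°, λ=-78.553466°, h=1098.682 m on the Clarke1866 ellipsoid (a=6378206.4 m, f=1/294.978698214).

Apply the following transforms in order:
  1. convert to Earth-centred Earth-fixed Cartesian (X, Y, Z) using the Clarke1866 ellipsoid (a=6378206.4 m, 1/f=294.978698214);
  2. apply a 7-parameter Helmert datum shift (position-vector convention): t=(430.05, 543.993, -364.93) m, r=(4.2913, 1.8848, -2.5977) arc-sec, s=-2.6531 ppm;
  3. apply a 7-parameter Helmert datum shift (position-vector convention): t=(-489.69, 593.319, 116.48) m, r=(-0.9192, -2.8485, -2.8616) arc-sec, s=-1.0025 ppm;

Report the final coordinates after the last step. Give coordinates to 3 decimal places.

X=968497.594 m, Y=-4782806.826 m, Z=-4093760.499 m

start: φ=-40.176071°, λ=-78.553466°, h=1098.682 m
→ ECEF (a=6378206.400, f=1/294.978698214): X=968668.2556, Y=-4784002.9021, Z=-4093453.3304
→ Helmert 7p (PV): X=968998.0811, Y=-4783373.2528, Z=-4093915.7815
→ Helmert 7p (PV): X=968497.5945, Y=-4782806.8259, Z=-4093760.4989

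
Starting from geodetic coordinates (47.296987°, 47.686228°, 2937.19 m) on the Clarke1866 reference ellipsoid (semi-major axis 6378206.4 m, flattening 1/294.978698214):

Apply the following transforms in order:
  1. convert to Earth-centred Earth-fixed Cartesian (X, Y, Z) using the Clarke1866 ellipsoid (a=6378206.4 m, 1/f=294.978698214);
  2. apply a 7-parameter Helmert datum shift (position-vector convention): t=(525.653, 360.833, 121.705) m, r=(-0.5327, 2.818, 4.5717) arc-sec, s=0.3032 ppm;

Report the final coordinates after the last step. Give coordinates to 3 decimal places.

start: φ=47.296987°, λ=47.686228°, h=2937.190 m
→ ECEF (a=6378206.400, f=1/294.978698214): X=2918689.5697, Y=3206049.4907, Z=4666174.0787
→ Helmert 7p (PV): X=2919208.7975, Y=3206488.0372, Z=4666249.0432

X=2919208.798 m, Y=3206488.037 m, Z=4666249.043 m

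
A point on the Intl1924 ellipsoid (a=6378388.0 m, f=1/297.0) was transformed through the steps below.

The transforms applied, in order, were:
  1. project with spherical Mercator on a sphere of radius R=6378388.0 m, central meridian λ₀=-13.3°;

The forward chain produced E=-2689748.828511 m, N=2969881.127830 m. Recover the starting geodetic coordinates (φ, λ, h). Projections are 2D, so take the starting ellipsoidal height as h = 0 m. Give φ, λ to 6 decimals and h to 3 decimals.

start: E=-2689748.8285, N=2969881.1278 m
→ merc⁻¹: φ=25.76305900°, λ=-37.46147400°

φ=25.763059°, λ=-37.461474°, h=0.000 m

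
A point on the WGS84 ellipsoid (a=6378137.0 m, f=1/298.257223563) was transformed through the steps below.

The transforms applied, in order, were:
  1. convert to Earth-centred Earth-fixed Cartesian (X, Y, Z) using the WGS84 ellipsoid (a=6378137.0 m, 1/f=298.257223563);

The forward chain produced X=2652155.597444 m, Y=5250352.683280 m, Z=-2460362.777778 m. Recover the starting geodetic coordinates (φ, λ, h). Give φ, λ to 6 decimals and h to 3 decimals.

start: X=2652155.5974, Y=5250352.6833, Z=-2460362.7778 m
→ geod (Bowring, a=6378137.000): φ=-22.83556500°, λ=63.19989900°, h=1072.0010 m

φ=-22.835565°, λ=63.199899°, h=1072.001 m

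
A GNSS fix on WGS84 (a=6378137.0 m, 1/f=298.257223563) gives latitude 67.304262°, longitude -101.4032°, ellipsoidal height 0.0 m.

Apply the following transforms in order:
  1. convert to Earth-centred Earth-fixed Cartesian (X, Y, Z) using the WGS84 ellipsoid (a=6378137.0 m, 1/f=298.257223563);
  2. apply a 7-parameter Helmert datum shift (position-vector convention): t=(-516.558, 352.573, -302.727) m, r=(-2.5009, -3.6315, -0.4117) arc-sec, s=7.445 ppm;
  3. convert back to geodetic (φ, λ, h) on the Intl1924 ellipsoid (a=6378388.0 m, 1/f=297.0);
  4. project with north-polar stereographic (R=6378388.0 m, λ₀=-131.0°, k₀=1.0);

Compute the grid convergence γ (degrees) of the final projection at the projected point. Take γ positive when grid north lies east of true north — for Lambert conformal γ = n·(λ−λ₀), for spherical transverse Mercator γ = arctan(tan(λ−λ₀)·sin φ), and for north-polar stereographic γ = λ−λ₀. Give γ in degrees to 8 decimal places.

29.58063514

start: φ=67.304262°, λ=-101.403200°, h=0.000 m
→ ECEF (a=6378137.000, f=1/298.257223563): X=-487946.4988, Y=-2419247.6203, Z=5861588.8307
→ Helmert 7p (PV): X=-488574.7183, Y=-2418841.0141, Z=5861350.4853
→ geod (Bowring, a=6378388.000): φ=67.30629096°, λ=-101.41936486°, h=-498.9839 m
→ into stereo (λ₀=-131.0°): φ=67.30629096°, λ−λ₀=29.58063514°
convergence γ = 29.58063514°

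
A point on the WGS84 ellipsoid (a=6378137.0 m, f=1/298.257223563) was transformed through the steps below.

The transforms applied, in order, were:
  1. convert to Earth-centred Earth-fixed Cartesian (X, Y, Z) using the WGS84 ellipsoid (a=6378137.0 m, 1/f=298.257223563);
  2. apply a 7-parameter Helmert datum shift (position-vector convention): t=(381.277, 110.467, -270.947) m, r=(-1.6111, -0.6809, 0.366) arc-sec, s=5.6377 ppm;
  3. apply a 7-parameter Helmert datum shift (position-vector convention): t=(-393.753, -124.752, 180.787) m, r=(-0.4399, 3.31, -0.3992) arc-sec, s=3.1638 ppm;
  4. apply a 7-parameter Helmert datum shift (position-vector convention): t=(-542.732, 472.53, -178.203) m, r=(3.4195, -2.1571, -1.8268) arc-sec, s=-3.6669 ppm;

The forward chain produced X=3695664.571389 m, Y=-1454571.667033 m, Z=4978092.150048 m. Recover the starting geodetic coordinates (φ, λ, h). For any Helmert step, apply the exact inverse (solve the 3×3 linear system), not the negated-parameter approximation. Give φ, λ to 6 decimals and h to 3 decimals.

φ=51.600811°, λ=-21.486354°, h=3848.584 m

start: X=3695664.5714, Y=-1454571.6670, Z=4978092.1500 m
→ Helmert⁻¹: X=3696285.8052, Y=-1454934.2653, Z=4978274.0727
→ Helmert⁻¹: X=3696590.7925, Y=-1454808.3731, Z=4978133.7538
→ Helmert⁻¹: X=3696202.5298, Y=-1454956.0815, Z=4978353.0683
→ geod (Bowring, a=6378137.000): φ=51.60081100°, λ=-21.48635400°, h=3848.5840 m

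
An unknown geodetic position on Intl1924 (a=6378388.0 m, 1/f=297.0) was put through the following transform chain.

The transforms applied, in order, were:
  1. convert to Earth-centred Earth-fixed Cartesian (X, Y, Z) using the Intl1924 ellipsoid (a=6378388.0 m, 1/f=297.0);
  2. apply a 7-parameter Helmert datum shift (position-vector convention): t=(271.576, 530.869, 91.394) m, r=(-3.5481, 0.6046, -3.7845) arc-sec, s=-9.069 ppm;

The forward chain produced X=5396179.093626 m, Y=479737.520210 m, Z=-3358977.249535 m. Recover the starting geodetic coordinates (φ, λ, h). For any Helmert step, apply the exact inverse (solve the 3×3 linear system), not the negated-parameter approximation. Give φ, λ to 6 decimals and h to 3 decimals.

φ=-31.975317°, λ=5.076733°, h=1728.227 m

start: X=5396179.0936, Y=479737.5202, Z=-3358977.2495 m
→ Helmert⁻¹: X=5395957.5043, Y=479367.7827, Z=-3359075.0447
→ geod (Bowring, a=6378388.000): φ=-31.97531700°, λ=5.07673300°, h=1728.2270 m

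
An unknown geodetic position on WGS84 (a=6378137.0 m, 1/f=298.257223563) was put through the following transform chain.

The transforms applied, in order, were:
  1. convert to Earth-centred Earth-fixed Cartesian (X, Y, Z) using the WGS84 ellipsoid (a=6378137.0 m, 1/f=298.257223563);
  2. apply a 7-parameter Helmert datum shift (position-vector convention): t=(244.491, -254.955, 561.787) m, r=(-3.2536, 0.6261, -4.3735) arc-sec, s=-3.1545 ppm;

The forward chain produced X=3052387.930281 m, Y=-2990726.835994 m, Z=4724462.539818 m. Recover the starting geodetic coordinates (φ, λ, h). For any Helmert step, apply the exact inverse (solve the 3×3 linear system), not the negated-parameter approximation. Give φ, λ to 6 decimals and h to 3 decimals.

φ=48.059917°, λ=-44.414887°, h=3422.905 m

start: X=3052387.9303, Y=-2990726.8360, Z=4724462.5398 m
→ Helmert⁻¹: X=3052202.1367, Y=-2990491.1116, Z=4723877.7474
→ geod (Bowring, a=6378137.000): φ=48.05991700°, λ=-44.41488700°, h=3422.9050 m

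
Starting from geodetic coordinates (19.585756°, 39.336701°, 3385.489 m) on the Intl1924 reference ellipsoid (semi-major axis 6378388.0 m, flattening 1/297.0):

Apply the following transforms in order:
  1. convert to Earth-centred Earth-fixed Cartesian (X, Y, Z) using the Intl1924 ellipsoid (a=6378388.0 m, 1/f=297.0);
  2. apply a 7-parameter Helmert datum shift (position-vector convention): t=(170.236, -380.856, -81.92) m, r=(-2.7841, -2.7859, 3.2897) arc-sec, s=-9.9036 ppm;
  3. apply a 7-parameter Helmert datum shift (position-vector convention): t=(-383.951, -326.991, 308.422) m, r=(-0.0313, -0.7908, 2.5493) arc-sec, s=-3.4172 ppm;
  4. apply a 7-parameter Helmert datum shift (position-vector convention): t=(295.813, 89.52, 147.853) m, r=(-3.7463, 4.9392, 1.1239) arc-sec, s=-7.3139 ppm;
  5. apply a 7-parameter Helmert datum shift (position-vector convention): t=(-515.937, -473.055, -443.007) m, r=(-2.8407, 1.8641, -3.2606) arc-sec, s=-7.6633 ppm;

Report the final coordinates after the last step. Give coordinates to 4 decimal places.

X=4651452.5099 m, Y=3811621.3417 m, Z=2125334.4964 m

start: φ=19.585756°, λ=39.336701°, h=3385.489 m
→ ECEF (a=6378388.000, f=1/297.0): X=4652053.1630, Y=3812640.1998, Z=2125709.8417
→ Helmert 7p (PV): X=4652087.8096, Y=3812324.4713, Z=2125618.2401
→ Helmert 7p (PV): X=4651632.6944, Y=3812042.2720, Z=2125936.6556
→ Helmert 7p (PV): X=4651924.6219, Y=3812167.8690, Z=2125888.3369
→ Helmert 7p (PV): X=4651452.5099, Y=3811621.3417, Z=2125334.4964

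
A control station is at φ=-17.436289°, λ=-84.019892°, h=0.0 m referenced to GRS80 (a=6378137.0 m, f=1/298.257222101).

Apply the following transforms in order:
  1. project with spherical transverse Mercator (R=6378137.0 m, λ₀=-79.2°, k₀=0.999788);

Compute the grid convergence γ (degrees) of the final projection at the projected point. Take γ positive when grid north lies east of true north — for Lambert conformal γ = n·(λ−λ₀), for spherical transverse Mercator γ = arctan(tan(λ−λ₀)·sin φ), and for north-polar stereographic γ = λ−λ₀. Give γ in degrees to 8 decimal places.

start: φ=-17.436289°, λ=-84.019892°, h=0.000 m
→ into tm (λ₀=-79.2°): φ=-17.43628900°, λ−λ₀=-4.81989200°
convergence γ = 1.44736565°

1.44736565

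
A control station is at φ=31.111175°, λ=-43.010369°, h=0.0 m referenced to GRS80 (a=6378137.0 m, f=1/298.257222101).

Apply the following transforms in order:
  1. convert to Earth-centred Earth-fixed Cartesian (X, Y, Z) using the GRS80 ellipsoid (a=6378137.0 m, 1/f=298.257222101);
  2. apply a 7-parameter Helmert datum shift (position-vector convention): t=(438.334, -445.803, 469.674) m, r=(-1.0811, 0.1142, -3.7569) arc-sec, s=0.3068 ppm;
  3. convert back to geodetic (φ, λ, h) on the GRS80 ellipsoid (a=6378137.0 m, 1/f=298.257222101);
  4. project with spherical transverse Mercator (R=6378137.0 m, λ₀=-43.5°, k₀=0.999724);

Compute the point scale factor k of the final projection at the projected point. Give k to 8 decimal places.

start: φ=31.111175°, λ=-43.010369°, h=0.000 m
→ ECEF (a=6378137.000, f=1/298.257222101): X=3996635.9401, Y=-3728275.7766, Z=3276452.8112
→ Helmert 7p (PV): X=3997009.4076, Y=-3728778.3451, Z=3276940.8188
→ geod (Bowring, a=6378137.000): φ=31.11207300°, λ=-43.01155071°, h=779.4752 m
→ into tm (λ₀=-43.5°): φ=31.11207300°, λ−λ₀=0.48844929°
scale k = 0.99975063

0.99975063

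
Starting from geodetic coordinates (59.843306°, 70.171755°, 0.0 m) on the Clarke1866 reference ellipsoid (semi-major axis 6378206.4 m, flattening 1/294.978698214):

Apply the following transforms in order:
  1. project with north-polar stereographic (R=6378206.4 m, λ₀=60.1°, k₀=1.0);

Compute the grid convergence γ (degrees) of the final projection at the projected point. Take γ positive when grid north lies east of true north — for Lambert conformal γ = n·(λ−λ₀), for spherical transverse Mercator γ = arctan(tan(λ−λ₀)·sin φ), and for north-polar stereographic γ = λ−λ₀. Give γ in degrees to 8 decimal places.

start: φ=59.843306°, λ=70.171755°, h=0.000 m
→ into stereo (λ₀=60.1°): φ=59.84330600°, λ−λ₀=10.07175500°
convergence γ = 10.07175500°

10.07175500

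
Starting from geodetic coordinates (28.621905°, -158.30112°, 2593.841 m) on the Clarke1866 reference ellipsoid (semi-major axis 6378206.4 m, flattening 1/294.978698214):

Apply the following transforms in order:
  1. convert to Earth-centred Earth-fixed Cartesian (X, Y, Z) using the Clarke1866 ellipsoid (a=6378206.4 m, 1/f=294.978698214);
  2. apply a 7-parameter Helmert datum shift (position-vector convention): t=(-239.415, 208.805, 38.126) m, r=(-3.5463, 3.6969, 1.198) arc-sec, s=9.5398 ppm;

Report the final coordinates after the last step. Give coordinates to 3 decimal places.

X=-5208440.368 m, Y=-2072272.620 m, Z=3038453.720 m

start: φ=28.621905°, λ=-158.301120°, h=2593.841 m
→ ECEF (a=6378206.400, f=1/294.978698214): X=-5208217.7607, Y=-2072483.6414, Z=3038257.6291
→ Helmert 7p (PV): X=-5208440.3684, Y=-2072272.6204, Z=3038453.7201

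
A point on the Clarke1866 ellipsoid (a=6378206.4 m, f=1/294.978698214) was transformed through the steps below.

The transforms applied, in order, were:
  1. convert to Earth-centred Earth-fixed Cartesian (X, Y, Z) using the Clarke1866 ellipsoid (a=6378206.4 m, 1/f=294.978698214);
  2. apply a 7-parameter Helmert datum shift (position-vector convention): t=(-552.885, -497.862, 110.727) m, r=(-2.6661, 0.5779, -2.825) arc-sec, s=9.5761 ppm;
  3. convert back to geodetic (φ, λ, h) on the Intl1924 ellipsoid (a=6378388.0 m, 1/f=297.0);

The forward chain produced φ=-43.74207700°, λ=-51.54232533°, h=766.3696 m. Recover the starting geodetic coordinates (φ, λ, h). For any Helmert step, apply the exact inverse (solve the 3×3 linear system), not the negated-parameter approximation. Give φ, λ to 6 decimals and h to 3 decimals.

start: φ=-43.742077°, λ=-51.542325°, h=766.370 m
→ ECEF (a=6378388.000, f=1/297.0): X=2870922.7386, Y=-3614722.3074, Z=-4388039.5519
→ Helmert⁻¹: X=2871509.9194, Y=-3614093.7879, Z=-4388146.9271
→ geod (Bowring, a=6378206.400): φ=-43.74488200°, λ=-51.53176600°, h=1000.4660 m

φ=-43.744882°, λ=-51.531766°, h=1000.466 m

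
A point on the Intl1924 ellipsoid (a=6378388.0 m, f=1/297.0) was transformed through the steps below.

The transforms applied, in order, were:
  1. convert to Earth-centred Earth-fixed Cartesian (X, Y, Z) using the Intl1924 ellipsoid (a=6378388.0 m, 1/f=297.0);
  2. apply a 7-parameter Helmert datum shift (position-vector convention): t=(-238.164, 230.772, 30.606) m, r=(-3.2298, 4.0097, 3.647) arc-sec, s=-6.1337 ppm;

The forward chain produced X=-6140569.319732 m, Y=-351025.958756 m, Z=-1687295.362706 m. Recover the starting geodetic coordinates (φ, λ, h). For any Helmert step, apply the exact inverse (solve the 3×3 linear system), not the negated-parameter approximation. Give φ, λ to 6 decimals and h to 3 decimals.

start: X=-6140569.3197, Y=-351025.9588, Z=-1687295.3627 m
→ Helmert⁻¹: X=-6140342.2237, Y=-351123.8938, Z=-1687461.1820
→ geod (Bowring, a=6378388.000): φ=-15.44143100°, λ=-176.72721300°, h=787.9650 m

φ=-15.441431°, λ=-176.727213°, h=787.965 m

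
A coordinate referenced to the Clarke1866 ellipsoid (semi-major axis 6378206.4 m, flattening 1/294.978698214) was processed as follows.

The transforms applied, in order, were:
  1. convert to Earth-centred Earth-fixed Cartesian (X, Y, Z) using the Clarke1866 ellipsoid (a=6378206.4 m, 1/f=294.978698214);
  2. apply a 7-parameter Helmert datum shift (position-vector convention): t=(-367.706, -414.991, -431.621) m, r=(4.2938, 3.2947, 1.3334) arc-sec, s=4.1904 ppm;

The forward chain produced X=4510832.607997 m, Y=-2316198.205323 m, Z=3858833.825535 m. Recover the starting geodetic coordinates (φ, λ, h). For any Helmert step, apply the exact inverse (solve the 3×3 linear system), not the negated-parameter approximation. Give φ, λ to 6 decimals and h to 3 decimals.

start: X=4510832.6080, Y=-2316198.2053, Z=3858833.8255 m
→ Helmert⁻¹: X=4511104.7940, Y=-2315722.3321, Z=3859369.5375
→ geod (Bowring, a=6378206.400): φ=37.46248900°, λ=-27.17316100°, h=2141.5320 m

φ=37.462489°, λ=-27.173161°, h=2141.532 m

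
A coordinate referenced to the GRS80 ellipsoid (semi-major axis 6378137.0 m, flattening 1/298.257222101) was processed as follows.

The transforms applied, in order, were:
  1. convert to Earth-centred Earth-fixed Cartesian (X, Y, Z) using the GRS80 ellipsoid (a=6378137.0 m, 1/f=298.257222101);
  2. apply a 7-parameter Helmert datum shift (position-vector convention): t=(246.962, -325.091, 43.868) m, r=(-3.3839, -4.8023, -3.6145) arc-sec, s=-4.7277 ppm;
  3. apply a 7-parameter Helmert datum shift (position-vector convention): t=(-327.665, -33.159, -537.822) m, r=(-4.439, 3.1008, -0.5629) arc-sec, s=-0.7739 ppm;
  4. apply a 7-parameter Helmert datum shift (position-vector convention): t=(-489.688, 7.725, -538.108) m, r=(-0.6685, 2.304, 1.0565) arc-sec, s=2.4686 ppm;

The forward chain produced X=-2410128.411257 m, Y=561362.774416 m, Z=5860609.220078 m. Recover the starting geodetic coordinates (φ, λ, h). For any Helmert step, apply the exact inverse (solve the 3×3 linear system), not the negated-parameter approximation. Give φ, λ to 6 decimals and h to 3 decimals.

start: X=-2410128.4113, Y=561362.7744, Z=5860609.2201 m
→ Helmert⁻¹: X=-2409695.3688, Y=561347.0105, Z=5861107.7620
→ Helmert⁻¹: X=-2409459.2185, Y=561247.8812, Z=5861625.9773
→ Helmert⁻¹: X=-2409590.9386, Y=561437.2381, Z=5861675.1325
→ geod (Bowring, a=6378137.000): φ=67.25354600°, λ=166.88403400°, h=2462.4810 m

φ=67.253546°, λ=166.884034°, h=2462.481 m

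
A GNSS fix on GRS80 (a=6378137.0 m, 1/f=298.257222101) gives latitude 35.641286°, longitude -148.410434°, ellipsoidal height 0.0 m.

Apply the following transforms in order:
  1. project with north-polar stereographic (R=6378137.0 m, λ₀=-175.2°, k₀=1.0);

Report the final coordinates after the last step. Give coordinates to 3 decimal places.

E=2952194.691 m, N=-5846997.658 m

start: φ=35.641286°, λ=-148.410434°, h=0.000 m
→ stereo (R=6378137.0, λ₀=-175.2°): E=2952194.6911, N=-5846997.6577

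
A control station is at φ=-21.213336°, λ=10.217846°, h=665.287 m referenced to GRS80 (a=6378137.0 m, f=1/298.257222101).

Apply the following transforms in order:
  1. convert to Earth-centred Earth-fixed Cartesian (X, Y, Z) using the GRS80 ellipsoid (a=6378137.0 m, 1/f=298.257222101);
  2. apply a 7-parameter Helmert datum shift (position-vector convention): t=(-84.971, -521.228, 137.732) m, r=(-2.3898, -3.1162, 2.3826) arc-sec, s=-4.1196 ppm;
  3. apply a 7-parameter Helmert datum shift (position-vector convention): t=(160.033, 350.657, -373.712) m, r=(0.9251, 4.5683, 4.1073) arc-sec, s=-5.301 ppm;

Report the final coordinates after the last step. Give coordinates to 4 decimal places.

start: φ=-21.213336°, λ=10.217846°, h=665.287 m
→ ECEF (a=6378137.000, f=1/298.257222101): X=5854828.0368, Y=1055332.5922, Z=-2293671.3168
→ Helmert 7p (PV): X=5854741.4081, Y=1054848.0719, Z=-2293447.9100
→ Helmert 7p (PV): X=5854798.6059, Y=1055320.0066, Z=-2293934.4020

X=5854798.6059 m, Y=1055320.0066 m, Z=-2293934.4020 m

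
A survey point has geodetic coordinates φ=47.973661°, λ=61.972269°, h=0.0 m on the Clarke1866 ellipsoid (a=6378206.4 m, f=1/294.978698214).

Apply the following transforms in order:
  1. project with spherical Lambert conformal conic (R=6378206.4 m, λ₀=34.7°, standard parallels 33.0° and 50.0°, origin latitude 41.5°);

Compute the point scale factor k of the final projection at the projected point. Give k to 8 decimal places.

0.99518647

start: φ=47.973661°, λ=61.972269°, h=0.000 m
→ into lcc (λ₀=34.7°): φ=47.97366100°, λ−λ₀=27.27226900°
scale k = 0.99518647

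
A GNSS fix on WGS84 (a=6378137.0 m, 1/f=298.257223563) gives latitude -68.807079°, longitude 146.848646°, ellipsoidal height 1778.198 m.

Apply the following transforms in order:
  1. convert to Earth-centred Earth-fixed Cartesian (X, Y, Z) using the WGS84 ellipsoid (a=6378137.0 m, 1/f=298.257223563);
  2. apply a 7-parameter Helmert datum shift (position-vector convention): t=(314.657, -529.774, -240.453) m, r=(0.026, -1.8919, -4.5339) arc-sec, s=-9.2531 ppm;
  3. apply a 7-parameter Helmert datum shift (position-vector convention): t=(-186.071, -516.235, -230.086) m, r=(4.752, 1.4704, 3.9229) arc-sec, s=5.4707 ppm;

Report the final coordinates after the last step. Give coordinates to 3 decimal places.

start: φ=-68.807079°, λ=146.848646°, h=1778.198 m
→ ECEF (a=6378137.000, f=1/298.257223563): X=-1936625.8131, Y=1264945.3689, Z=-5925884.9963
→ Helmert 7p (PV): X=-1936211.0790, Y=1264447.2057, Z=-5926088.2199
→ Helmert 7p (PV): X=-1936474.0363, Y=1264037.5916, Z=-5926307.7921

X=-1936474.036 m, Y=1264037.592 m, Z=-5926307.792 m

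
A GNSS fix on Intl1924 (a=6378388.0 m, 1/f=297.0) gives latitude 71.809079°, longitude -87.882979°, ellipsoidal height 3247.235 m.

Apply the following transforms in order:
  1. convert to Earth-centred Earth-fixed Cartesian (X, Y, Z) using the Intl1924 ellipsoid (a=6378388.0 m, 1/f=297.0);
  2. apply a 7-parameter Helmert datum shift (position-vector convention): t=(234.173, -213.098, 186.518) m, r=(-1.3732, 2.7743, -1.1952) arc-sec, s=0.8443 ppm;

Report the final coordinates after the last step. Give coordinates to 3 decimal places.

start: φ=71.809079°, λ=-87.882979°, h=3247.235 m
→ ECEF (a=6378388.000, f=1/297.0): X=73818.9293, Y=-1996951.4568, Z=6040297.3632
→ Helmert 7p (PV): X=74122.8364, Y=-1997126.4555, Z=6040501.2828

X=74122.836 m, Y=-1997126.456 m, Z=6040501.283 m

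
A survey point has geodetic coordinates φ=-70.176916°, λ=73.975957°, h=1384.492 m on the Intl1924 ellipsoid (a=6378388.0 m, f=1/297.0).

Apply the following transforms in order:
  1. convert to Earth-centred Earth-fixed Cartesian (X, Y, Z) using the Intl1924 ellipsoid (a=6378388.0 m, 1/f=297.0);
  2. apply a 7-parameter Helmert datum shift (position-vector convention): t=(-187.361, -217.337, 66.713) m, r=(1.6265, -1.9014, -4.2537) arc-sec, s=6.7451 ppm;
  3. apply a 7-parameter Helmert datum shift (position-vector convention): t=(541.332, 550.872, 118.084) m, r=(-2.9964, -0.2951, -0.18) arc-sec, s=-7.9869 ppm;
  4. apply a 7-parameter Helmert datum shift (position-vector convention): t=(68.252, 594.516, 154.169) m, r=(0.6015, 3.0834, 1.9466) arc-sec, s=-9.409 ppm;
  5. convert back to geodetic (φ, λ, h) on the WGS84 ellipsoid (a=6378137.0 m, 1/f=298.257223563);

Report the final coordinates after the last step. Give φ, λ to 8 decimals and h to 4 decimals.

φ=-70.16713279°, λ=73.97180710°, h=1510.2158 m

start: φ=-70.176916°, λ=73.975957°, h=1384.492 m
→ ECEF (a=6378388.000, f=1/297.0): X=598995.2059, Y=2085641.0035, Z=-5979204.6368
→ Helmert 7p (PV): X=598910.0148, Y=2085472.5308, Z=-5979156.2860
→ Helmert 7p (PV): X=599456.9375, Y=2085919.3654, Z=-5979019.8856
→ Helmert 7p (PV): X=599410.4857, Y=2086517.3478, Z=-5978812.3382
→ geod (Bowring, a=6378137.000): φ=-70.16713279°, λ=73.97180710°, h=1510.2158 m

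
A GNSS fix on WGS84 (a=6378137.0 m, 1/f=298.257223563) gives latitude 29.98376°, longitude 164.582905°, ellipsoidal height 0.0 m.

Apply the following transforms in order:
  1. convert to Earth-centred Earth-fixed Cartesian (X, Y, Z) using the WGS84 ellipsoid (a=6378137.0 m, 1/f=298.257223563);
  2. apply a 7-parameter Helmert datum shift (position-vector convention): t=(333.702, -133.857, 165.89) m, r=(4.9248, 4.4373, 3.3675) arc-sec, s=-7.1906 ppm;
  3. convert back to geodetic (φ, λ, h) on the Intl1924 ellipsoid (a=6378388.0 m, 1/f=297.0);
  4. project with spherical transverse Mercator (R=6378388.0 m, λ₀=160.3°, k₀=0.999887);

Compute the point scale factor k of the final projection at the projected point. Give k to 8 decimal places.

start: φ=29.983760°, λ=164.582905°, h=0.000 m
→ ECEF (a=6378137.000, f=1/298.257223563): X=-5330196.0830, Y=1469891.7477, Z=3168814.5530
→ Helmert 7p (PV): X=-5329779.8821, Y=1469584.6422, Z=3169107.4181
→ geod (Bowring, a=6378388.000): φ=29.98893793°, λ=164.58482648°, h=-500.0915 m
→ into tm (λ₀=160.3°): φ=29.98893793°, λ−λ₀=4.28482648°
scale k = 1.00198718

1.00198718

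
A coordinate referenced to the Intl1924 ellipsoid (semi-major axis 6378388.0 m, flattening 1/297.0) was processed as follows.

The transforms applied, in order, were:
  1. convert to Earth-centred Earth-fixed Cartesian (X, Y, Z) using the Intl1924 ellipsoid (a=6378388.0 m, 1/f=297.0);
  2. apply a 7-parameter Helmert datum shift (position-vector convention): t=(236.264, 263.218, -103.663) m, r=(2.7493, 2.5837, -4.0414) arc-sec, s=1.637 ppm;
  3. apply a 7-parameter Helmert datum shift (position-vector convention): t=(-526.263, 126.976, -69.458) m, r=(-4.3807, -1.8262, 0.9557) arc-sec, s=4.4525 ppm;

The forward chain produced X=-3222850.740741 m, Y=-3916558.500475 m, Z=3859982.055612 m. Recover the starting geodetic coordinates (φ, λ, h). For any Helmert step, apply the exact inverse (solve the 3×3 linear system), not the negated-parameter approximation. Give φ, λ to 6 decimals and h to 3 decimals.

start: X=-3222850.7407, Y=-3916558.5005, Z=3859982.0556 m
→ Helmert⁻¹: X=-3222294.1031, Y=-3916735.0866, Z=3859979.6714
→ Helmert⁻¹: X=-3222496.6969, Y=-3917003.5806, Z=3860088.8597
→ geod (Bowring, a=6378388.000): φ=37.45838400°, λ=-129.44393800°, h=3498.8730 m

φ=37.458384°, λ=-129.443938°, h=3498.873 m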